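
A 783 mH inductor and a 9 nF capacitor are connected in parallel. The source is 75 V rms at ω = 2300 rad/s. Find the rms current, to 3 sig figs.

X_L = ωL = 1800 Ω
X_C = 1/(ωC) = 48300 Ω
Parallel: admittances add. Y = 1/(jωL) + jωC
Y = (0 − j0.000535) S
|Y| = 0.000535 S → |Z| = 1/|Y| = 1870 Ω, ∠Z = −∠Y = 90.0°
I = V/|Z| = 75/1870 = 40.1 mA

40.1 mA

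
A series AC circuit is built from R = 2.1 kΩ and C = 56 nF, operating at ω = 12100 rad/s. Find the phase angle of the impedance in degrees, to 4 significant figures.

X_C = 1/(ωC) = 1476 Ω
Z = 2100 − j1476 Ω
|Z| = √(2100² + 1476²) = 2567 Ω
∠Z = arctan(-1476/2100) = -35.10°

-35.10°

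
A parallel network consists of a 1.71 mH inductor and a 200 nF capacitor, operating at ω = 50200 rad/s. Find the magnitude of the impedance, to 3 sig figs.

X_L = ωL = 85.8 Ω
X_C = 1/(ωC) = 99.6 Ω
Parallel: admittances add. Y = 1/(jωL) + jωC
Y = (0 − j0.00161) S
|Y| = 0.00161 S → |Z| = 1/|Y| = 621 Ω, ∠Z = −∠Y = 90.0°

621 Ω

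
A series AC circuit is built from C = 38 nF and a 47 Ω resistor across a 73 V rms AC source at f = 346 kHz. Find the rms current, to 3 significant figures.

ω = 2πf = 2.174e+06 rad/s
X_C = 1/(ωC) = 12.1 Ω
Z = 47.0 − j12.1 Ω
|Z| = √(47.0² + 12.1²) = 48.5 Ω
I = V/|Z| = 73/48.5 = 1.50 A

1.50 A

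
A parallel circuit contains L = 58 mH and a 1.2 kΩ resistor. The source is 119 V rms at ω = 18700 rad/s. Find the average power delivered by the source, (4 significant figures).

11.80 W

X_L = ωL = 1085 Ω
Parallel: admittances add. Y = 1/R + 1/(jωL)
Y = (0.0008333 − j0.0009220) S
|Y| = 0.001243 S → |Z| = 1/|Y| = 804.6 Ω, ∠Z = −∠Y = 47.89°
I = V/|Z| = 147.9 mA
P = VI cos φ = 119 × 0.1479 × cos(47.89°) = 11.80 W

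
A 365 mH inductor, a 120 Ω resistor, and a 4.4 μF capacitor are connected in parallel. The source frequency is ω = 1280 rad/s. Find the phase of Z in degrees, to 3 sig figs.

-22.7°

X_L = ωL = 467 Ω
X_C = 1/(ωC) = 178 Ω
Parallel: admittances add. Y = 1/R + 1/(jωL) + jωC
Y = (0.00833 + j0.00349) S
|Y| = 0.00904 S → |Z| = 1/|Y| = 111 Ω, ∠Z = −∠Y = -22.7°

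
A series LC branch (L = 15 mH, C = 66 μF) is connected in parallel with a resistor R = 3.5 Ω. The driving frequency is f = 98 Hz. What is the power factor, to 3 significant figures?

0.975

ω = 2πf = 615.8 rad/s
X_L = ωL = 9.24 Ω
X_C = 1/(ωC) = 24.6 Ω
Branch 1: Z₁ = R = 3.50 Ω
Branch 2 (series LC): Z₂ = j(X_L − X_C) = −j15.4 Ω
Parallel: Z = Z₁Z₂/(Z₁+Z₂), |Z| = 3.41 Ω, ∠Z = -12.8°
cos φ = cos(-12.8°) = 0.975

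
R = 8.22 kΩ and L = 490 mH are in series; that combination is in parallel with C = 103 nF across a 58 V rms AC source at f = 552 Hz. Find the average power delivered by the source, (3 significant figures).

ω = 2πf = 3468 rad/s
X_L = ωL = 1700 Ω
X_C = 1/(ωC) = 2800 Ω
Branch 1 (R+jX_L): Z₁ = 8220 + j1700 Ω, |Z₁| = 8390 Ω
Branch 2 (−jX_C): Z₂ = −j2800 Ω
Parallel: Z = Z₁Z₂/(Z₁+Z₂), |Z| = 2830 Ω, ∠Z = -70.7°
I = V/|Z| = 20.5 mA
P = VI cos φ = 58 × 0.0205 × cos(-70.7°) = 392 mW

392 mW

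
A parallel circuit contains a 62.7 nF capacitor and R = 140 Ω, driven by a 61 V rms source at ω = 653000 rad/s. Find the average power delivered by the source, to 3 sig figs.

26.6 W

X_C = 1/(ωC) = 24.4 Ω
Parallel: admittances add. Y = 1/R + jωC
Y = (0.00714 + j0.0409) S
|Y| = 0.0416 S → |Z| = 1/|Y| = 24.1 Ω, ∠Z = −∠Y = -80.1°
I = V/|Z| = 2.54 A
P = VI cos φ = 61 × 2.54 × cos(-80.1°) = 26.6 W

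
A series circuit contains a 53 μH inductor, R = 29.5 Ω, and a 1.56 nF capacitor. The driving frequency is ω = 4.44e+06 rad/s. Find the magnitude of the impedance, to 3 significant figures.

95.6 Ω

X_L = ωL = 235 Ω
X_C = 1/(ωC) = 144 Ω
Net reactance X = X_L − X_C = 90.9 Ω
Z = 29.5 + j90.9 Ω
|Z| = √(29.5² + 90.9²) = 95.6 Ω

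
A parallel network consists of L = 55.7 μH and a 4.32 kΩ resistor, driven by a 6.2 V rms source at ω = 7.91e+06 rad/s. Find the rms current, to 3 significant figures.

14.1 mA

X_L = ωL = 441 Ω
Parallel: admittances add. Y = 1/R + 1/(jωL)
Y = (0.000231 − j0.00227) S
|Y| = 0.00228 S → |Z| = 1/|Y| = 438 Ω, ∠Z = −∠Y = 84.2°
I = V/|Z| = 6.2/438 = 14.1 mA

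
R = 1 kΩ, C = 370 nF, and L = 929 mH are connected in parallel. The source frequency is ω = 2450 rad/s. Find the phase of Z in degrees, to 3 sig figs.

-25.0°

X_L = ωL = 2280 Ω
X_C = 1/(ωC) = 1100 Ω
Parallel: admittances add. Y = 1/R + 1/(jωL) + jωC
Y = (0.00100 + j0.000467) S
|Y| = 0.00110 S → |Z| = 1/|Y| = 906 Ω, ∠Z = −∠Y = -25.0°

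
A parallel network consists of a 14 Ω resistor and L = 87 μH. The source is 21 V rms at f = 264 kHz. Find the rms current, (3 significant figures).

1.51 A

ω = 2πf = 1.659e+06 rad/s
X_L = ωL = 144 Ω
Parallel: admittances add. Y = 1/R + 1/(jωL)
Y = (0.0714 − j0.00693) S
|Y| = 0.0718 S → |Z| = 1/|Y| = 13.9 Ω, ∠Z = −∠Y = 5.54°
I = V/|Z| = 21/13.9 = 1.51 A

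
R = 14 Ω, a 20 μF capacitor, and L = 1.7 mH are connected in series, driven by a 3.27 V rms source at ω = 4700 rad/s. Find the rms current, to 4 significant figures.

X_L = ωL = 7.990 Ω
X_C = 1/(ωC) = 10.64 Ω
Net reactance X = X_L − X_C = -2.648 Ω
Z = 14.00 − j2.648 Ω
|Z| = √(14.00² + 2.648²) = 14.25 Ω
I = V/|Z| = 3.27/14.25 = 229.5 mA

229.5 mA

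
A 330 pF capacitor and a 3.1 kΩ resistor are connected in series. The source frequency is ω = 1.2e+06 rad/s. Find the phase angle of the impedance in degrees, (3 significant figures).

-39.2°

X_C = 1/(ωC) = 2530 Ω
Z = 3100 − j2530 Ω
|Z| = √(3100² + 2530²) = 4000 Ω
∠Z = arctan(-2530/3100) = -39.2°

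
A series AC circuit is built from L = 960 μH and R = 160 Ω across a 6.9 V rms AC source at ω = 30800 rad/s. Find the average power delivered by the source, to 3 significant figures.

X_L = ωL = 29.6 Ω
Z = 160 + j29.6 Ω
|Z| = √(160² + 29.6²) = 163 Ω
∠Z = arctan(29.6/160) = 10.5°
I = V/|Z| = 42.4 mA
P = VI cos φ = 6.9 × 0.0424 × cos(10.5°) = 288 mW

288 mW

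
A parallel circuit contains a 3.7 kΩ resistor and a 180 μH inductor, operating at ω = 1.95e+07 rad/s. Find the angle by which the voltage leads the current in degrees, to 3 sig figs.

46.5°

X_L = ωL = 3510 Ω
Parallel: admittances add. Y = 1/R + 1/(jωL)
Y = (0.000270 − j0.000285) S
|Y| = 0.000393 S → |Z| = 1/|Y| = 2550 Ω, ∠Z = −∠Y = 46.5°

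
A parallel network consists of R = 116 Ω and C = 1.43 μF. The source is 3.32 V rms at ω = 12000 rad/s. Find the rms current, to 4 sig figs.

X_C = 1/(ωC) = 58.28 Ω
Parallel: admittances add. Y = 1/R + jωC
Y = (0.008621 + j0.01716) S
|Y| = 0.01920 S → |Z| = 1/|Y| = 52.07 Ω, ∠Z = −∠Y = -63.33°
I = V/|Z| = 3.32/52.07 = 63.76 mA

63.76 mA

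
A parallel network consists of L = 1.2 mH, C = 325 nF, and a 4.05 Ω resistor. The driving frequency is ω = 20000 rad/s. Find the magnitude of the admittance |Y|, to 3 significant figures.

X_L = ωL = 24.0 Ω
X_C = 1/(ωC) = 154 Ω
Parallel: admittances add. Y = 1/R + 1/(jωL) + jωC
Y = (0.247 − j0.0352) S
|Y| = 0.249 S → |Z| = 1/|Y| = 4.01 Ω, ∠Z = −∠Y = 8.11°

249 mS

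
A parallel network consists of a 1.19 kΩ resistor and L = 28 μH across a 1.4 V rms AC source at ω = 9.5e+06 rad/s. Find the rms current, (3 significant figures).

5.39 mA

X_L = ωL = 266 Ω
Parallel: admittances add. Y = 1/R + 1/(jωL)
Y = (0.000840 − j0.00376) S
|Y| = 0.00385 S → |Z| = 1/|Y| = 260 Ω, ∠Z = −∠Y = 77.4°
I = V/|Z| = 1.4/260 = 5.39 mA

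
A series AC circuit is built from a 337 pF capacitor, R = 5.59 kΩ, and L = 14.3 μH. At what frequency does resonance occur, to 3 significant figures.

ω₀ = 1/√(LC) = 1/√(1.43e-05 × 3.37e-10) = 1.441e+07 rad/s
f₀ = ω₀/(2π) = 2.29 MHz

2.29 MHz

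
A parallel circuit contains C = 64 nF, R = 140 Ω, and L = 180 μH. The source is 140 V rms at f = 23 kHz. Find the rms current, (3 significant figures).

4.21 A

ω = 2πf = 144500 rad/s
X_L = ωL = 26.0 Ω
X_C = 1/(ωC) = 108 Ω
Parallel: admittances add. Y = 1/R + 1/(jωL) + jωC
Y = (0.00714 − j0.0292) S
|Y| = 0.0301 S → |Z| = 1/|Y| = 33.3 Ω, ∠Z = −∠Y = 76.3°
I = V/|Z| = 140/33.3 = 4.21 A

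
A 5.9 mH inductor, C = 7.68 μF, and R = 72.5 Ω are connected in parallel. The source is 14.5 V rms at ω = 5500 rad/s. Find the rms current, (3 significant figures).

X_L = ωL = 32.4 Ω
X_C = 1/(ωC) = 23.7 Ω
Parallel: admittances add. Y = 1/R + 1/(jωL) + jωC
Y = (0.0138 + j0.0114) S
|Y| = 0.0179 S → |Z| = 1/|Y| = 55.8 Ω, ∠Z = −∠Y = -39.6°
I = V/|Z| = 14.5/55.8 = 260 mA

260 mA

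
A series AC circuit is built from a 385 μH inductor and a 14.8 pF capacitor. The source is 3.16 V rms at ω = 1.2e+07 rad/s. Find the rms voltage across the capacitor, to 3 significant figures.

17.6 V

X_L = ωL = 4620 Ω
X_C = 1/(ωC) = 5630 Ω
Net reactance X = X_L − X_C = -1010 Ω
Z = − j1010 Ω
|Z| = √(0² + 1010²) = 1010 Ω
I = V/|Z| = 3.13 mA
V_C = I·|Z_C| = 0.00313 × 5630 = 17.6 V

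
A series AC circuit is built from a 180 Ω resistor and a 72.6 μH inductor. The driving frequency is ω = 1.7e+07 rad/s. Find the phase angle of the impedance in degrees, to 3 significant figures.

X_L = ωL = 1230 Ω
Z = 180 + j1230 Ω
|Z| = √(180² + 1230²) = 1250 Ω
∠Z = arctan(1230/180) = 81.7°

81.7°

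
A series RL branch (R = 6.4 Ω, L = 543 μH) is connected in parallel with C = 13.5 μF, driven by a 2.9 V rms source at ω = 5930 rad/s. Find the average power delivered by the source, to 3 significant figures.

1.05 W

X_L = ωL = 3.22 Ω
X_C = 1/(ωC) = 12.5 Ω
Branch 1 (R+jX_L): Z₁ = 6.40 + j3.22 Ω, |Z₁| = 7.16 Ω
Branch 2 (−jX_C): Z₂ = −j12.5 Ω
Parallel: Z = Z₁Z₂/(Z₁+Z₂), |Z| = 7.94 Ω, ∠Z = -7.91°
I = V/|Z| = 365 mA
P = VI cos φ = 2.9 × 0.365 × cos(-7.91°) = 1.05 W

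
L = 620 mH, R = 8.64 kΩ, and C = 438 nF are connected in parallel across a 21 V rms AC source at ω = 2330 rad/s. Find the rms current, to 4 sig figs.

X_L = ωL = 1445 Ω
X_C = 1/(ωC) = 979.9 Ω
Parallel: admittances add. Y = 1/R + 1/(jωL) + jωC
Y = (0.0001157 + j0.0003283) S
|Y| = 0.0003481 S → |Z| = 1/|Y| = 2873 Ω, ∠Z = −∠Y = -70.58°
I = V/|Z| = 21/2873 = 7.310 mA

7.310 mA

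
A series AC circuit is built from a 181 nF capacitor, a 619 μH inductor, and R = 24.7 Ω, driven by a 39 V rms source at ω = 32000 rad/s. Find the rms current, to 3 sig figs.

X_L = ωL = 19.8 Ω
X_C = 1/(ωC) = 173 Ω
Net reactance X = X_L − X_C = -153 Ω
Z = 24.7 − j153 Ω
|Z| = √(24.7² + 153²) = 155 Ω
I = V/|Z| = 39/155 = 252 mA

252 mA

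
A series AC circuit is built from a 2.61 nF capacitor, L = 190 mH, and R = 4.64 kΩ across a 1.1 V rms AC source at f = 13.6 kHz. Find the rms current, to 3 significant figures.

ω = 2πf = 85450 rad/s
X_L = ωL = 16200 Ω
X_C = 1/(ωC) = 4480 Ω
Net reactance X = X_L − X_C = 11800 Ω
Z = 4640 + j11800 Ω
|Z| = √(4640² + 11800²) = 12600 Ω
I = V/|Z| = 1.1/12600 = 87.1 μA

87.1 μA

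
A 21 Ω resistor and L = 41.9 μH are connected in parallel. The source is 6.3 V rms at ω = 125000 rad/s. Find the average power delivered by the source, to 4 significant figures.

1.890 W

X_L = ωL = 5.237 Ω
Parallel: admittances add. Y = 1/R + 1/(jωL)
Y = (0.04762 − j0.1909) S
|Y| = 0.1968 S → |Z| = 1/|Y| = 5.082 Ω, ∠Z = −∠Y = 76.00°
I = V/|Z| = 1.240 A
P = VI cos φ = 6.3 × 1.240 × cos(76.00°) = 1.890 W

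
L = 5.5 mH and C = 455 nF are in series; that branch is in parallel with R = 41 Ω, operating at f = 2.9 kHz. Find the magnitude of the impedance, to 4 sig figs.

ω = 2πf = 18220 rad/s
X_L = ωL = 100.2 Ω
X_C = 1/(ωC) = 120.6 Ω
Branch 1: Z₁ = R = 41.00 Ω
Branch 2 (series LC): Z₂ = j(X_L − X_C) = −j20.40 Ω
Parallel: Z = Z₁Z₂/(Z₁+Z₂), |Z| = 18.26 Ω, ∠Z = -63.55°

18.26 Ω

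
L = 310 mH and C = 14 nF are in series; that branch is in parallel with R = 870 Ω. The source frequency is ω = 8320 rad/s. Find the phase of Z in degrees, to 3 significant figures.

X_L = ωL = 2580 Ω
X_C = 1/(ωC) = 8590 Ω
Branch 1: Z₁ = R = 870 Ω
Branch 2 (series LC): Z₂ = j(X_L − X_C) = −j6010 Ω
Parallel: Z = Z₁Z₂/(Z₁+Z₂), |Z| = 861 Ω, ∠Z = -8.24°

-8.24°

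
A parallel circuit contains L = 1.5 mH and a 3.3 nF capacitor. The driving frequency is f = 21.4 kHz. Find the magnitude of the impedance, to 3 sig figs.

ω = 2πf = 134500 rad/s
X_L = ωL = 202 Ω
X_C = 1/(ωC) = 2250 Ω
Parallel: admittances add. Y = 1/(jωL) + jωC
Y = (0 − j0.00451) S
|Y| = 0.00451 S → |Z| = 1/|Y| = 222 Ω, ∠Z = −∠Y = 90.0°

222 Ω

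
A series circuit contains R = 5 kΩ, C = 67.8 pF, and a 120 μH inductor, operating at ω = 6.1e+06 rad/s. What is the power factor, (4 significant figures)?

X_L = ωL = 732.0 Ω
X_C = 1/(ωC) = 2418 Ω
Net reactance X = X_L − X_C = -1686 Ω
Z = 5000 − j1686 Ω
|Z| = √(5000² + 1686²) = 5277 Ω
∠Z = arctan(-1686/5000) = -18.63°
cos φ = cos(-18.63°) = 0.9476

0.9476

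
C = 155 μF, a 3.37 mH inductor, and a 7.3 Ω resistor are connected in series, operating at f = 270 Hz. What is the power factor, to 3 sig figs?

0.967

ω = 2πf = 1696 rad/s
X_L = ωL = 5.72 Ω
X_C = 1/(ωC) = 3.80 Ω
Net reactance X = X_L − X_C = 1.91 Ω
Z = 7.30 + j1.91 Ω
|Z| = √(7.30² + 1.91²) = 7.55 Ω
∠Z = arctan(1.91/7.30) = 14.7°
cos φ = cos(14.7°) = 0.967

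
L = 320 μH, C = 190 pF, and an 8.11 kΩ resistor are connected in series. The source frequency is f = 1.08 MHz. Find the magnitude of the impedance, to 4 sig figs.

ω = 2πf = 6.786e+06 rad/s
X_L = ωL = 2171 Ω
X_C = 1/(ωC) = 775.6 Ω
Net reactance X = X_L − X_C = 1396 Ω
Z = 8110 + j1396 Ω
|Z| = √(8110² + 1396²) = 8229 Ω

8229 Ω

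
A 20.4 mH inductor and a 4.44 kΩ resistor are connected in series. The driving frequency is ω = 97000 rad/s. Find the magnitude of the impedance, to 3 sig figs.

4860 Ω

X_L = ωL = 1980 Ω
Z = 4440 + j1980 Ω
|Z| = √(4440² + 1980²) = 4860 Ω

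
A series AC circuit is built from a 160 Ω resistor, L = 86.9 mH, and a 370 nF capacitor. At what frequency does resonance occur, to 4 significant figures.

887.6 Hz

ω₀ = 1/√(LC) = 1/√(0.0869 × 3.7e-07) = 5577 rad/s
f₀ = ω₀/(2π) = 887.6 Hz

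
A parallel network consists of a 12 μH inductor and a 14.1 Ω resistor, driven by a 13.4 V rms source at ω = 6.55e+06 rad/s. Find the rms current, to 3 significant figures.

966 mA

X_L = ωL = 78.6 Ω
Parallel: admittances add. Y = 1/R + 1/(jωL)
Y = (0.0709 − j0.0127) S
|Y| = 0.0721 S → |Z| = 1/|Y| = 13.9 Ω, ∠Z = −∠Y = 10.2°
I = V/|Z| = 13.4/13.9 = 966 mA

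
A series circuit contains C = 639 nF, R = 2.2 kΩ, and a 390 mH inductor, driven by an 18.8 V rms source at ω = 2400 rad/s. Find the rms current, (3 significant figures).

X_L = ωL = 936 Ω
X_C = 1/(ωC) = 652 Ω
Net reactance X = X_L − X_C = 284 Ω
Z = 2200 + j284 Ω
|Z| = √(2200² + 284²) = 2220 Ω
I = V/|Z| = 18.8/2220 = 8.48 mA

8.48 mA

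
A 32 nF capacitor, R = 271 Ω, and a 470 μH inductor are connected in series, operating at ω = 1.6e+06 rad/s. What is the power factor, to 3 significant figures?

0.347

X_L = ωL = 752 Ω
X_C = 1/(ωC) = 19.5 Ω
Net reactance X = X_L − X_C = 732 Ω
Z = 271 + j732 Ω
|Z| = √(271² + 732²) = 781 Ω
∠Z = arctan(732/271) = 69.7°
cos φ = cos(69.7°) = 0.347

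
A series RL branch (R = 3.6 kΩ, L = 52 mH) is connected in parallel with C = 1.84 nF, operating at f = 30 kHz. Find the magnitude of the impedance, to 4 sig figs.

ω = 2πf = 188500 rad/s
X_L = ωL = 9802 Ω
X_C = 1/(ωC) = 2883 Ω
Branch 1 (R+jX_L): Z₁ = 3600 + j9802 Ω, |Z₁| = 10440 Ω
Branch 2 (−jX_C): Z₂ = −j2883 Ω
Parallel: Z = Z₁Z₂/(Z₁+Z₂), |Z| = 3860 Ω, ∠Z = -82.68°

3860 Ω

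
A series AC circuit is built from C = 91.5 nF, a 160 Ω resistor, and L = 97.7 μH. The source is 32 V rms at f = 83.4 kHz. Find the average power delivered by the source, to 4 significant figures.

6.178 W

ω = 2πf = 524000 rad/s
X_L = ωL = 51.20 Ω
X_C = 1/(ωC) = 20.86 Ω
Net reactance X = X_L − X_C = 30.34 Ω
Z = 160.0 + j30.34 Ω
|Z| = √(160.0² + 30.34²) = 162.9 Ω
∠Z = arctan(30.34/160.0) = 10.74°
I = V/|Z| = 196.5 mA
P = VI cos φ = 32 × 0.1965 × cos(10.74°) = 6.178 W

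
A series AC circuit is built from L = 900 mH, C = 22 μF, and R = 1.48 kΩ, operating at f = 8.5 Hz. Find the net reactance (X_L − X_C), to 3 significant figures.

ω = 2πf = 53.41 rad/s
X_L = ωL = 48.1 Ω
X_C = 1/(ωC) = 851 Ω
X = 48.1 − 851 = -803 Ω

-803 Ω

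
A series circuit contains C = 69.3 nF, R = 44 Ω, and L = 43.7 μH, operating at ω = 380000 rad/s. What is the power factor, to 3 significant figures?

X_L = ωL = 16.6 Ω
X_C = 1/(ωC) = 38.0 Ω
Net reactance X = X_L − X_C = -21.4 Ω
Z = 44.0 − j21.4 Ω
|Z| = √(44.0² + 21.4²) = 48.9 Ω
∠Z = arctan(-21.4/44.0) = -25.9°
cos φ = cos(-25.9°) = 0.900

0.900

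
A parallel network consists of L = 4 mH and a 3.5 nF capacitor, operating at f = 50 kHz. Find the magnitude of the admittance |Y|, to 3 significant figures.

304 μS

ω = 2πf = 314200 rad/s
X_L = ωL = 1260 Ω
X_C = 1/(ωC) = 909 Ω
Parallel: admittances add. Y = 1/(jωL) + jωC
Y = (0 + j0.000304) S
|Y| = 0.000304 S → |Z| = 1/|Y| = 3290 Ω, ∠Z = −∠Y = -90.0°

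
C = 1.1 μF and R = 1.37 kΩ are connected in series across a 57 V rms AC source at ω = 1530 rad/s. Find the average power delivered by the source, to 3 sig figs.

X_C = 1/(ωC) = 594 Ω
Z = 1370 − j594 Ω
|Z| = √(1370² + 594²) = 1490 Ω
∠Z = arctan(-594/1370) = -23.4°
I = V/|Z| = 38.2 mA
P = VI cos φ = 57 × 0.0382 × cos(-23.4°) = 2.00 W

2.00 W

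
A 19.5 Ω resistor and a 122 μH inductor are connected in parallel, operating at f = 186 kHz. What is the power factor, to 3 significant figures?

0.991

ω = 2πf = 1.169e+06 rad/s
X_L = ωL = 143 Ω
Parallel: admittances add. Y = 1/R + 1/(jωL)
Y = (0.0513 − j0.00701) S
|Y| = 0.0518 S → |Z| = 1/|Y| = 19.3 Ω, ∠Z = −∠Y = 7.79°
cos φ = cos(7.79°) = 0.991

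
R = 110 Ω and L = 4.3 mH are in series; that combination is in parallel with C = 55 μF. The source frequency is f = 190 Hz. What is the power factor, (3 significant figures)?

ω = 2πf = 1194 rad/s
X_L = ωL = 5.13 Ω
X_C = 1/(ωC) = 15.2 Ω
Branch 1 (R+jX_L): Z₁ = 110 + j5.13 Ω, |Z₁| = 110 Ω
Branch 2 (−jX_C): Z₂ = −j15.2 Ω
Parallel: Z = Z₁Z₂/(Z₁+Z₂), |Z| = 15.2 Ω, ∠Z = -82.1°
cos φ = cos(-82.1°) = 0.138

0.138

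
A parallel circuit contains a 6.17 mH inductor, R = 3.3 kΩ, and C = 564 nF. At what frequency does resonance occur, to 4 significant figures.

ω₀ = 1/√(LC) = 1/√(0.00617 × 5.64e-07) = 16950 rad/s
f₀ = ω₀/(2π) = 2.698 kHz

2.698 kHz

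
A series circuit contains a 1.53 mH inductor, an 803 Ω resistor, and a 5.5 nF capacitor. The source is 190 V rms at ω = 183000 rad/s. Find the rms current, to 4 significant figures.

X_L = ωL = 280.0 Ω
X_C = 1/(ωC) = 993.5 Ω
Net reactance X = X_L − X_C = -713.6 Ω
Z = 803.0 − j713.6 Ω
|Z| = √(803.0² + 713.6²) = 1074 Ω
I = V/|Z| = 190/1074 = 176.9 mA

176.9 mA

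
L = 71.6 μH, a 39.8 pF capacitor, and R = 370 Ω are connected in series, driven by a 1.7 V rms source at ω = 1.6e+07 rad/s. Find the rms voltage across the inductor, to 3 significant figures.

3.46 V

X_L = ωL = 1150 Ω
X_C = 1/(ωC) = 1570 Ω
Net reactance X = X_L − X_C = -425 Ω
Z = 370 − j425 Ω
|Z| = √(370² + 425²) = 563 Ω
I = V/|Z| = 3.02 mA
V_L = I·|Z_L| = 0.00302 × 1150 = 3.46 V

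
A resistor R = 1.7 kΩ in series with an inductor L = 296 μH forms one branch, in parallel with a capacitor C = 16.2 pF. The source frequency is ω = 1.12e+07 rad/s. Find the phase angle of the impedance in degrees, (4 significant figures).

25.11°

X_L = ωL = 3315 Ω
X_C = 1/(ωC) = 5511 Ω
Branch 1 (R+jX_L): Z₁ = 1700 + j3315 Ω, |Z₁| = 3726 Ω
Branch 2 (−jX_C): Z₂ = −j5511 Ω
Parallel: Z = Z₁Z₂/(Z₁+Z₂), |Z| = 7393 Ω, ∠Z = 25.11°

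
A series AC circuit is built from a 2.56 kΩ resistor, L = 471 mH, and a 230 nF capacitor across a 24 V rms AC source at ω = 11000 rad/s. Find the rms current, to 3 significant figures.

4.42 mA

X_L = ωL = 5180 Ω
X_C = 1/(ωC) = 395 Ω
Net reactance X = X_L − X_C = 4790 Ω
Z = 2560 + j4790 Ω
|Z| = √(2560² + 4790²) = 5430 Ω
I = V/|Z| = 24/5430 = 4.42 mA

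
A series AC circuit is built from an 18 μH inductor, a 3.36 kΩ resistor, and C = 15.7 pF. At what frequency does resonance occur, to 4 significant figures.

9.467 MHz

ω₀ = 1/√(LC) = 1/√(1.8e-05 × 1.57e-11) = 5.949e+07 rad/s
f₀ = ω₀/(2π) = 9.467 MHz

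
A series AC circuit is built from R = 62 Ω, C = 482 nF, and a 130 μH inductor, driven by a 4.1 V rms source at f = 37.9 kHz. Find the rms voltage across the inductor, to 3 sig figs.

1.93 V

ω = 2πf = 238100 rad/s
X_L = ωL = 31.0 Ω
X_C = 1/(ωC) = 8.71 Ω
Net reactance X = X_L − X_C = 22.2 Ω
Z = 62.0 + j22.2 Ω
|Z| = √(62.0² + 22.2²) = 65.9 Ω
I = V/|Z| = 62.2 mA
V_L = I·|Z_L| = 0.0622 × 31.0 = 1.93 V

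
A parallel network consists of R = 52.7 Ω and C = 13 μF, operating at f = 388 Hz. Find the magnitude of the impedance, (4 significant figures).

27.07 Ω

ω = 2πf = 2438 rad/s
X_C = 1/(ωC) = 31.55 Ω
Parallel: admittances add. Y = 1/R + jωC
Y = (0.01898 + j0.03169) S
|Y| = 0.03694 S → |Z| = 1/|Y| = 27.07 Ω, ∠Z = −∠Y = -59.09°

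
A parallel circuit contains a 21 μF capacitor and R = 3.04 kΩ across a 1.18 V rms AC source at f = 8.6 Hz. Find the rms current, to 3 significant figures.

1.39 mA

ω = 2πf = 54.04 rad/s
X_C = 1/(ωC) = 881 Ω
Parallel: admittances add. Y = 1/R + jωC
Y = (0.000329 + j0.00113) S
|Y| = 0.00118 S → |Z| = 1/|Y| = 846 Ω, ∠Z = −∠Y = -73.8°
I = V/|Z| = 1.18/846 = 1.39 mA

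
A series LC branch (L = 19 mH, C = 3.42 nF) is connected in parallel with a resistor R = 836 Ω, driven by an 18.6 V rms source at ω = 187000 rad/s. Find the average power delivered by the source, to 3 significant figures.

414 mW

X_L = ωL = 3550 Ω
X_C = 1/(ωC) = 1560 Ω
Branch 1: Z₁ = R = 836 Ω
Branch 2 (series LC): Z₂ = j(X_L − X_C) = j1990 Ω
Parallel: Z = Z₁Z₂/(Z₁+Z₂), |Z| = 771 Ω, ∠Z = 22.8°
I = V/|Z| = 24.1 mA
P = VI cos φ = 18.6 × 0.0241 × cos(22.8°) = 414 mW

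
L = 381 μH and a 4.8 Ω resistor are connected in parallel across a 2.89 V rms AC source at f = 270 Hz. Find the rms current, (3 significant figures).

ω = 2πf = 1696 rad/s
X_L = ωL = 0.646 Ω
Parallel: admittances add. Y = 1/R + 1/(jωL)
Y = (0.208 − j1.55) S
|Y| = 1.56 S → |Z| = 1/|Y| = 0.641 Ω, ∠Z = −∠Y = 82.3°
I = V/|Z| = 2.89/0.641 = 4.51 A

4.51 A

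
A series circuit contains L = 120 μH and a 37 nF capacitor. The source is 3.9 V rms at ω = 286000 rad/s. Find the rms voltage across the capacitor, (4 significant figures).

X_L = ωL = 34.32 Ω
X_C = 1/(ωC) = 94.50 Ω
Net reactance X = X_L − X_C = -60.18 Ω
Z = − j60.18 Ω
|Z| = √(0² + 60.18²) = 60.18 Ω
I = V/|Z| = 64.81 mA
V_C = I·|Z_C| = 0.06481 × 94.50 = 6.124 V

6.124 V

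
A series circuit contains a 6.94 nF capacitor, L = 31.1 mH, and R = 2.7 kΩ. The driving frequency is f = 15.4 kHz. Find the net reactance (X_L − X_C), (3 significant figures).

1520 Ω

ω = 2πf = 96760 rad/s
X_L = ωL = 3010 Ω
X_C = 1/(ωC) = 1490 Ω
X = 3010 − 1490 = 1520 Ω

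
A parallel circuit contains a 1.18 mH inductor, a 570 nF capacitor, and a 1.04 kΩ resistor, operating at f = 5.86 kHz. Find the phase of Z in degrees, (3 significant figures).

ω = 2πf = 36820 rad/s
X_L = ωL = 43.4 Ω
X_C = 1/(ωC) = 47.6 Ω
Parallel: admittances add. Y = 1/R + 1/(jωL) + jωC
Y = (0.000962 − j0.00203) S
|Y| = 0.00225 S → |Z| = 1/|Y| = 445 Ω, ∠Z = −∠Y = 64.6°

64.6°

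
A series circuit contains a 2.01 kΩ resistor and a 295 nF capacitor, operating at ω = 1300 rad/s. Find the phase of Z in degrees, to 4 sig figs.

X_C = 1/(ωC) = 2608 Ω
Z = 2010 − j2608 Ω
|Z| = √(2010² + 2608²) = 3292 Ω
∠Z = arctan(-2608/2010) = -52.37°

-52.37°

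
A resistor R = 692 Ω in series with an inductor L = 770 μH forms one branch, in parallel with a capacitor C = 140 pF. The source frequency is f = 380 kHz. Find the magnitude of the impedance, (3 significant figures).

4370 Ω

ω = 2πf = 2.388e+06 rad/s
X_L = ωL = 1840 Ω
X_C = 1/(ωC) = 2990 Ω
Branch 1 (R+jX_L): Z₁ = 692 + j1840 Ω, |Z₁| = 1960 Ω
Branch 2 (−jX_C): Z₂ = −j2990 Ω
Parallel: Z = Z₁Z₂/(Z₁+Z₂), |Z| = 4370 Ω, ∠Z = 38.4°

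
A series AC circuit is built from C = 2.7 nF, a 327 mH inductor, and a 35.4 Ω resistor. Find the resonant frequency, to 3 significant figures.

ω₀ = 1/√(LC) = 1/√(0.327 × 2.7e-09) = 33650 rad/s
f₀ = ω₀/(2π) = 5.36 kHz

5.36 kHz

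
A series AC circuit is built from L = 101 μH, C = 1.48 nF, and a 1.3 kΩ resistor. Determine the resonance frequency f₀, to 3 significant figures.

412 kHz

ω₀ = 1/√(LC) = 1/√(0.000101 × 1.48e-09) = 2.586e+06 rad/s
f₀ = ω₀/(2π) = 412 kHz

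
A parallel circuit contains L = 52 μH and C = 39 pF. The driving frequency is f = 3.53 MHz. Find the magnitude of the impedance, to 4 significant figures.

ω = 2πf = 2.218e+07 rad/s
X_L = ωL = 1153 Ω
X_C = 1/(ωC) = 1156 Ω
Parallel: admittances add. Y = 1/(jωL) + jωC
Y = (0 − j2.04e-06) S
|Y| = 2.04e-06 S → |Z| = 1/|Y| = 490300 Ω, ∠Z = −∠Y = 90.00°

490300 Ω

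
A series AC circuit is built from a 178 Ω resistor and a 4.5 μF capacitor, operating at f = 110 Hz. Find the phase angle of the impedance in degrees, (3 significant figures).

ω = 2πf = 691.2 rad/s
X_C = 1/(ωC) = 322 Ω
Z = 178 − j322 Ω
|Z| = √(178² + 322²) = 368 Ω
∠Z = arctan(-322/178) = -61.0°

-61.0°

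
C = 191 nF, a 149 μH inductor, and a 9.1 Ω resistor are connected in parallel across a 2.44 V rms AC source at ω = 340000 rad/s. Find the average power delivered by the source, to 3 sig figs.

X_L = ωL = 50.7 Ω
X_C = 1/(ωC) = 15.4 Ω
Parallel: admittances add. Y = 1/R + 1/(jωL) + jωC
Y = (0.110 + j0.0452) S
|Y| = 0.119 S → |Z| = 1/|Y| = 8.42 Ω, ∠Z = −∠Y = -22.4°
I = V/|Z| = 290 mA
P = VI cos φ = 2.44 × 0.290 × cos(-22.4°) = 654 mW

654 mW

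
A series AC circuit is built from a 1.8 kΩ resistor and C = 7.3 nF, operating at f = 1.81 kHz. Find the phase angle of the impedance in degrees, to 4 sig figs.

-81.50°

ω = 2πf = 11370 rad/s
X_C = 1/(ωC) = 12050 Ω
Z = 1800 − j12050 Ω
|Z| = √(1800² + 12050²) = 12180 Ω
∠Z = arctan(-12050/1800) = -81.50°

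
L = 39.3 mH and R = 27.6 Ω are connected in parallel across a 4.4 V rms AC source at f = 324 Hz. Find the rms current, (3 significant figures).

ω = 2πf = 2036 rad/s
X_L = ωL = 80.0 Ω
Parallel: admittances add. Y = 1/R + 1/(jωL)
Y = (0.0362 − j0.0125) S
|Y| = 0.0383 S → |Z| = 1/|Y| = 26.1 Ω, ∠Z = −∠Y = 19.0°
I = V/|Z| = 4.4/26.1 = 169 mA

169 mA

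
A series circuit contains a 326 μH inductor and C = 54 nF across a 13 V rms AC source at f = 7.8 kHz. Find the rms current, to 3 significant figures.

ω = 2πf = 49010 rad/s
X_L = ωL = 16.0 Ω
X_C = 1/(ωC) = 378 Ω
Net reactance X = X_L − X_C = -362 Ω
Z = − j362 Ω
|Z| = √(0² + 362²) = 362 Ω
I = V/|Z| = 13/362 = 35.9 mA

35.9 mA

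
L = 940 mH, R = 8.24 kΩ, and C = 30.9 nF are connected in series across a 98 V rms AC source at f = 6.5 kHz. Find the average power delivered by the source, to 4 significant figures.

ω = 2πf = 40840 rad/s
X_L = ωL = 38390 Ω
X_C = 1/(ωC) = 792.4 Ω
Net reactance X = X_L − X_C = 37600 Ω
Z = 8240 + j37600 Ω
|Z| = √(8240² + 37600²) = 38490 Ω
∠Z = arctan(37600/8240) = 77.64°
I = V/|Z| = 2.546 mA
P = VI cos φ = 98 × 0.002546 × cos(77.64°) = 53.42 mW

53.42 mW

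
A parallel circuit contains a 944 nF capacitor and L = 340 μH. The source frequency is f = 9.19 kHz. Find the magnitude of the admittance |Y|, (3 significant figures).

3.57 mS

ω = 2πf = 57740 rad/s
X_L = ωL = 19.6 Ω
X_C = 1/(ωC) = 18.3 Ω
Parallel: admittances add. Y = 1/(jωL) + jωC
Y = (0 + j0.00357) S
|Y| = 0.00357 S → |Z| = 1/|Y| = 280 Ω, ∠Z = −∠Y = -90.0°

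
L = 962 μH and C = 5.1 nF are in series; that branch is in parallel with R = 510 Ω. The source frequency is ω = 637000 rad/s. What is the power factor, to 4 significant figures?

X_L = ωL = 612.8 Ω
X_C = 1/(ωC) = 307.8 Ω
Branch 1: Z₁ = R = 510.0 Ω
Branch 2 (series LC): Z₂ = j(X_L − X_C) = j305.0 Ω
Parallel: Z = Z₁Z₂/(Z₁+Z₂), |Z| = 261.7 Ω, ∠Z = 59.12°
cos φ = cos(59.12°) = 0.5132

0.5132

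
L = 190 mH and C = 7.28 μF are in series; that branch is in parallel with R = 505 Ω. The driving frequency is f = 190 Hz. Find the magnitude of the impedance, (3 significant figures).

109 Ω

ω = 2πf = 1194 rad/s
X_L = ωL = 227 Ω
X_C = 1/(ωC) = 115 Ω
Branch 1: Z₁ = R = 505 Ω
Branch 2 (series LC): Z₂ = j(X_L − X_C) = j112 Ω
Parallel: Z = Z₁Z₂/(Z₁+Z₂), |Z| = 109 Ω, ∠Z = 77.5°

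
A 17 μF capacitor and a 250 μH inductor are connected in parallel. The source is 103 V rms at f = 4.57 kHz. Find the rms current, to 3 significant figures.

ω = 2πf = 28710 rad/s
X_L = ωL = 7.18 Ω
X_C = 1/(ωC) = 2.05 Ω
Parallel: admittances add. Y = 1/(jωL) + jωC
Y = (0 + j0.349) S
|Y| = 0.349 S → |Z| = 1/|Y| = 2.87 Ω, ∠Z = −∠Y = -90.0°
I = V/|Z| = 103/2.87 = 35.9 A

35.9 A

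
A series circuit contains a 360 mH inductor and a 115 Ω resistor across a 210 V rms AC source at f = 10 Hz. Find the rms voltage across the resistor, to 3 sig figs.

ω = 2πf = 62.83 rad/s
X_L = ωL = 22.6 Ω
Z = 115 + j22.6 Ω
|Z| = √(115² + 22.6²) = 117 Ω
I = V/|Z| = 1.79 A
V_R = I·|Z_R| = 1.79 × 115 = 206 V

206 V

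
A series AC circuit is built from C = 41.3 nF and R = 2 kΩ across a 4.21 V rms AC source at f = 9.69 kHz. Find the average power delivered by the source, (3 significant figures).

ω = 2πf = 60880 rad/s
X_C = 1/(ωC) = 398 Ω
Z = 2000 − j398 Ω
|Z| = √(2000² + 398²) = 2040 Ω
∠Z = arctan(-398/2000) = -11.2°
I = V/|Z| = 2.06 mA
P = VI cos φ = 4.21 × 0.00206 × cos(-11.2°) = 8.52 mW

8.52 mW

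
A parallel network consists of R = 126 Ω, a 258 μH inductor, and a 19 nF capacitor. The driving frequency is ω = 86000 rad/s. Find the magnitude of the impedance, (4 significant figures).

22.65 Ω

X_L = ωL = 22.19 Ω
X_C = 1/(ωC) = 612.0 Ω
Parallel: admittances add. Y = 1/R + 1/(jωL) + jωC
Y = (0.007937 − j0.04344) S
|Y| = 0.04415 S → |Z| = 1/|Y| = 22.65 Ω, ∠Z = −∠Y = 79.65°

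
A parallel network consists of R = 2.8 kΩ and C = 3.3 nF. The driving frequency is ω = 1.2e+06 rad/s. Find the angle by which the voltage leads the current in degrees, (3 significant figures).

-84.8°

X_C = 1/(ωC) = 253 Ω
Parallel: admittances add. Y = 1/R + jωC
Y = (0.000357 + j0.00396) S
|Y| = 0.00398 S → |Z| = 1/|Y| = 252 Ω, ∠Z = −∠Y = -84.8°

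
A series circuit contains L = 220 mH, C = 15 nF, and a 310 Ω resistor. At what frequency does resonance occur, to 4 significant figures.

ω₀ = 1/√(LC) = 1/√(0.22 × 1.5e-08) = 17410 rad/s
f₀ = ω₀/(2π) = 2.771 kHz

2.771 kHz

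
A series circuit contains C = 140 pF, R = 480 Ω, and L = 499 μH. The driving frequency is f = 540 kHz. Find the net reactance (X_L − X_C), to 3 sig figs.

-412 Ω

ω = 2πf = 3.393e+06 rad/s
X_L = ωL = 1690 Ω
X_C = 1/(ωC) = 2110 Ω
X = 1690 − 2110 = -412 Ω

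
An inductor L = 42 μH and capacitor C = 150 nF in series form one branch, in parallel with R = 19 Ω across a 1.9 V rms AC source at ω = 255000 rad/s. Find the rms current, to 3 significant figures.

X_L = ωL = 10.7 Ω
X_C = 1/(ωC) = 26.1 Ω
Branch 1: Z₁ = R = 19.0 Ω
Branch 2 (series LC): Z₂ = j(X_L − X_C) = −j15.4 Ω
Parallel: Z = Z₁Z₂/(Z₁+Z₂), |Z| = 12.0 Ω, ∠Z = -50.9°
I = V/|Z| = 1.9/12.0 = 159 mA

159 mA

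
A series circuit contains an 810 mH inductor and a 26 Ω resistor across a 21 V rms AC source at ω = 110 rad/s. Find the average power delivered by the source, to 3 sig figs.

X_L = ωL = 89.1 Ω
Z = 26.0 + j89.1 Ω
|Z| = √(26.0² + 89.1²) = 92.8 Ω
∠Z = arctan(89.1/26.0) = 73.7°
I = V/|Z| = 226 mA
P = VI cos φ = 21 × 0.226 × cos(73.7°) = 1.33 W

1.33 W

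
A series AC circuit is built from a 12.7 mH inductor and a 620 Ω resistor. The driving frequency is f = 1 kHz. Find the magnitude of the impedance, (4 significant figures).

625.1 Ω

ω = 2πf = 6283 rad/s
X_L = ωL = 79.80 Ω
Z = 620.0 + j79.80 Ω
|Z| = √(620.0² + 79.80²) = 625.1 Ω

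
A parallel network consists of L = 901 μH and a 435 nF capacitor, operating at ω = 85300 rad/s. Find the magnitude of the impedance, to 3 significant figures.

41.5 Ω

X_L = ωL = 76.9 Ω
X_C = 1/(ωC) = 27.0 Ω
Parallel: admittances add. Y = 1/(jωL) + jωC
Y = (0 + j0.0241) S
|Y| = 0.0241 S → |Z| = 1/|Y| = 41.5 Ω, ∠Z = −∠Y = -90.0°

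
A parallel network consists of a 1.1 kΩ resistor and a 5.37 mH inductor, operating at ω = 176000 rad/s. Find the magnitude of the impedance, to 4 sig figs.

716.9 Ω

X_L = ωL = 945.1 Ω
Parallel: admittances add. Y = 1/R + 1/(jωL)
Y = (0.0009091 − j0.001058) S
|Y| = 0.001395 S → |Z| = 1/|Y| = 716.9 Ω, ∠Z = −∠Y = 49.33°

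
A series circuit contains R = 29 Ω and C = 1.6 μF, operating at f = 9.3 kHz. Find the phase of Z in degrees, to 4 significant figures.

-20.25°

ω = 2πf = 58430 rad/s
X_C = 1/(ωC) = 10.70 Ω
Z = 29.00 − j10.70 Ω
|Z| = √(29.00² + 10.70²) = 30.91 Ω
∠Z = arctan(-10.70/29.00) = -20.25°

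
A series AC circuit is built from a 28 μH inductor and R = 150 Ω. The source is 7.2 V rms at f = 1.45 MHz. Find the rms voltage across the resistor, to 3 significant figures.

ω = 2πf = 9.111e+06 rad/s
X_L = ωL = 255 Ω
Z = 150 + j255 Ω
|Z| = √(150² + 255²) = 296 Ω
I = V/|Z| = 24.3 mA
V_R = I·|Z_R| = 0.0243 × 150 = 3.65 V

3.65 V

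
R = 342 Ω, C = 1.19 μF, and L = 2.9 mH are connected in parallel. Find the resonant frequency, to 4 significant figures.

2.709 kHz

ω₀ = 1/√(LC) = 1/√(0.0029 × 1.19e-06) = 17020 rad/s
f₀ = ω₀/(2π) = 2.709 kHz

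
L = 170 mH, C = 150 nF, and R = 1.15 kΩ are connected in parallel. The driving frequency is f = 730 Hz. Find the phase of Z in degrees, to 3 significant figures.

34.4°

ω = 2πf = 4587 rad/s
X_L = ωL = 780 Ω
X_C = 1/(ωC) = 1450 Ω
Parallel: admittances add. Y = 1/R + 1/(jωL) + jωC
Y = (0.000870 − j0.000594) S
|Y| = 0.00105 S → |Z| = 1/|Y| = 949 Ω, ∠Z = −∠Y = 34.4°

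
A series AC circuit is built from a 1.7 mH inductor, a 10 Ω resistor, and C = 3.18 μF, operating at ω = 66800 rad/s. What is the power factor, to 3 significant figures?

X_L = ωL = 114 Ω
X_C = 1/(ωC) = 4.71 Ω
Net reactance X = X_L − X_C = 109 Ω
Z = 10.0 + j109 Ω
|Z| = √(10.0² + 109²) = 109 Ω
∠Z = arctan(109/10.0) = 84.8°
cos φ = cos(84.8°) = 0.0915

0.0915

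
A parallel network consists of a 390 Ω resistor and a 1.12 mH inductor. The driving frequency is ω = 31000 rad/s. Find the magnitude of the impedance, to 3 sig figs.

34.6 Ω

X_L = ωL = 34.7 Ω
Parallel: admittances add. Y = 1/R + 1/(jωL)
Y = (0.00256 − j0.0288) S
|Y| = 0.0289 S → |Z| = 1/|Y| = 34.6 Ω, ∠Z = −∠Y = 84.9°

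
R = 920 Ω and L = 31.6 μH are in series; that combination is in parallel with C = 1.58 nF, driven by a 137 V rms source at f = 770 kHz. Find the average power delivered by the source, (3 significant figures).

19.9 W

ω = 2πf = 4.838e+06 rad/s
X_L = ωL = 153 Ω
X_C = 1/(ωC) = 131 Ω
Branch 1 (R+jX_L): Z₁ = 920 + j153 Ω, |Z₁| = 933 Ω
Branch 2 (−jX_C): Z₂ = −j131 Ω
Parallel: Z = Z₁Z₂/(Z₁+Z₂), |Z| = 133 Ω, ∠Z = -81.9°
I = V/|Z| = 1.03 A
P = VI cos φ = 137 × 1.03 × cos(-81.9°) = 19.9 W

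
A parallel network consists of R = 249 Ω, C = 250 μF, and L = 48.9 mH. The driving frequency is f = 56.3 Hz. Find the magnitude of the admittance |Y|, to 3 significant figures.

ω = 2πf = 353.7 rad/s
X_L = ωL = 17.3 Ω
X_C = 1/(ωC) = 11.3 Ω
Parallel: admittances add. Y = 1/R + 1/(jωL) + jωC
Y = (0.00402 + j0.0306) S
|Y| = 0.0309 S → |Z| = 1/|Y| = 32.4 Ω, ∠Z = −∠Y = -82.5°

30.9 mS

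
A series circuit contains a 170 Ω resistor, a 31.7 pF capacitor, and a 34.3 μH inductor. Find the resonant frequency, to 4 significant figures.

4.827 MHz

ω₀ = 1/√(LC) = 1/√(3.43e-05 × 3.17e-11) = 3.033e+07 rad/s
f₀ = ω₀/(2π) = 4.827 MHz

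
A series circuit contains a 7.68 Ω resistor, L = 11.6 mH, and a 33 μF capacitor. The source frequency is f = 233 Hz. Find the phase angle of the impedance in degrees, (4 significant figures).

-25.83°

ω = 2πf = 1464 rad/s
X_L = ωL = 16.98 Ω
X_C = 1/(ωC) = 20.70 Ω
Net reactance X = X_L − X_C = -3.717 Ω
Z = 7.680 − j3.717 Ω
|Z| = √(7.680² + 3.717²) = 8.532 Ω
∠Z = arctan(-3.717/7.680) = -25.83°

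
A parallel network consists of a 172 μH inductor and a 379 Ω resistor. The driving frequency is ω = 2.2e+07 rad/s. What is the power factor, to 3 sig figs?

X_L = ωL = 3780 Ω
Parallel: admittances add. Y = 1/R + 1/(jωL)
Y = (0.00264 − j0.000264) S
|Y| = 0.00265 S → |Z| = 1/|Y| = 377 Ω, ∠Z = −∠Y = 5.72°
cos φ = cos(5.72°) = 0.995

0.995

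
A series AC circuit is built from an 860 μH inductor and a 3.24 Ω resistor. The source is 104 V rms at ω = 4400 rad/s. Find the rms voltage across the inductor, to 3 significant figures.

79.0 V

X_L = ωL = 3.78 Ω
Z = 3.24 + j3.78 Ω
|Z| = √(3.24² + 3.78²) = 4.98 Ω
I = V/|Z| = 20.9 A
V_L = I·|Z_L| = 20.9 × 3.78 = 79.0 V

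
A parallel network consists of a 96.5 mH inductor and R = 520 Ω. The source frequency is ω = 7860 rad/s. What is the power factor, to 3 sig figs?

0.825

X_L = ωL = 758 Ω
Parallel: admittances add. Y = 1/R + 1/(jωL)
Y = (0.00192 − j0.00132) S
|Y| = 0.00233 S → |Z| = 1/|Y| = 429 Ω, ∠Z = −∠Y = 34.4°
cos φ = cos(34.4°) = 0.825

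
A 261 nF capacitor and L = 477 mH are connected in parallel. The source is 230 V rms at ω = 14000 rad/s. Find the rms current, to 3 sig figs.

806 mA

X_L = ωL = 6680 Ω
X_C = 1/(ωC) = 274 Ω
Parallel: admittances add. Y = 1/(jωL) + jωC
Y = (0 + j0.00350) S
|Y| = 0.00350 S → |Z| = 1/|Y| = 285 Ω, ∠Z = −∠Y = -90.0°
I = V/|Z| = 230/285 = 806 mA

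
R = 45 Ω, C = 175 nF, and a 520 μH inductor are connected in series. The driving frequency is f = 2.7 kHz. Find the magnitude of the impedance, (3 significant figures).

ω = 2πf = 16960 rad/s
X_L = ωL = 8.82 Ω
X_C = 1/(ωC) = 337 Ω
Net reactance X = X_L − X_C = -328 Ω
Z = 45.0 − j328 Ω
|Z| = √(45.0² + 328²) = 331 Ω

331 Ω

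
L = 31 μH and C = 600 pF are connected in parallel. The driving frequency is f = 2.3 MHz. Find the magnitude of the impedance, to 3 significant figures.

155 Ω

ω = 2πf = 1.445e+07 rad/s
X_L = ωL = 448 Ω
X_C = 1/(ωC) = 115 Ω
Parallel: admittances add. Y = 1/(jωL) + jωC
Y = (0 + j0.00644) S
|Y| = 0.00644 S → |Z| = 1/|Y| = 155 Ω, ∠Z = −∠Y = -90.0°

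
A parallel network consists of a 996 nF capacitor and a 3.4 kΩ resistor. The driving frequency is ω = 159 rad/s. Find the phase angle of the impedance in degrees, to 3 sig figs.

-28.3°

X_C = 1/(ωC) = 6310 Ω
Parallel: admittances add. Y = 1/R + jωC
Y = (0.000294 + j0.000158) S
|Y| = 0.000334 S → |Z| = 1/|Y| = 2990 Ω, ∠Z = −∠Y = -28.3°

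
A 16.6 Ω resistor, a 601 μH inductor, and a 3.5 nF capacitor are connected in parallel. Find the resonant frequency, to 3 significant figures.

110 kHz

ω₀ = 1/√(LC) = 1/√(0.000601 × 3.5e-09) = 689500 rad/s
f₀ = ω₀/(2π) = 110 kHz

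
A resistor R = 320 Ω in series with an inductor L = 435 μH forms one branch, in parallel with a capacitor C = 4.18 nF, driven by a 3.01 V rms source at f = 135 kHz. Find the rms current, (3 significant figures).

ω = 2πf = 848200 rad/s
X_L = ωL = 369 Ω
X_C = 1/(ωC) = 282 Ω
Branch 1 (R+jX_L): Z₁ = 320 + j369 Ω, |Z₁| = 488 Ω
Branch 2 (−jX_C): Z₂ = −j282 Ω
Parallel: Z = Z₁Z₂/(Z₁+Z₂), |Z| = 415 Ω, ∠Z = -56.1°
I = V/|Z| = 3.01/415 = 7.25 mA

7.25 mA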